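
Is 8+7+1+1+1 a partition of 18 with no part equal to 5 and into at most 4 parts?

No

The parts sum to 18, and the condition 'there are at most 4 summands' is violated.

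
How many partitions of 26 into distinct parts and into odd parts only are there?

12

They are:
25,1
23,3
21,5
19,7
17,9
17,5,3,1
15,11
15,7,3,1
13,9,3,1
13,7,5,1
11,9,5,1
11,7,5,3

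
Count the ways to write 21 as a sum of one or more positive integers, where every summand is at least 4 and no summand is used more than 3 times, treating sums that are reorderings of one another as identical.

26

There are too many to list fully; the first 12 (by largest part) are:
21
17 + 4
16 + 5
15 + 6
14 + 7
13 + 8
13 + 4 + 4
12 + 9
12 + 5 + 4
11 + 10
11 + 6 + 4
11 + 5 + 5
…and 14 more, for 26 total.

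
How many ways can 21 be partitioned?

792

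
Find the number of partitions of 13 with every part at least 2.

24

Listing the qualifying partitions of 13:
13
11+2
10+3
9+4
9+2+2
8+5
8+3+2
7+6
7+4+2
7+3+3
7+2+2+2
6+5+2
6+4+3
6+3+2+2
5+5+3
5+4+4
5+4+2+2
5+3+3+2
5+2+2+2+2
4+4+3+2
4+3+3+3
4+3+2+2+2
3+3+3+2+2
3+2+2+2+2+2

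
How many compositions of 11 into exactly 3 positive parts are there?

Place 2 bars in the 10 internal gaps of a row of 11 dots: C(10,2) = 45.

45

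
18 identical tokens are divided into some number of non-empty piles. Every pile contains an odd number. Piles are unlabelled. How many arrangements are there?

46

A partial list (first 12 by largest part):
17 + 1
15 + 3
15 + 1 + 1 + 1
13 + 5
13 + 3 + 1 + 1
13 + 1 + 1 + 1 + 1 + 1
11 + 7
11 + 5 + 1 + 1
11 + 3 + 3 + 1
11 + 3 + 1 + 1 + 1 + 1
11 + 1 + 1 + 1 + 1 + 1 + 1 + 1
9 + 9
…and 34 more, for 46 total.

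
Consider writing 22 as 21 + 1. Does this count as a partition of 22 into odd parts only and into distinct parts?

The parts sum to 22, and the condition 'every summand is odd' holds; the condition 'all summands are distinct' holds.

Yes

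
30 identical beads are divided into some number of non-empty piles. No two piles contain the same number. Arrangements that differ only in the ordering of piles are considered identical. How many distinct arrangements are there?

There are 296 such partitions.

296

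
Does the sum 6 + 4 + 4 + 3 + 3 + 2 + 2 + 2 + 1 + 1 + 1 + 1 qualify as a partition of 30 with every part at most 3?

No

The parts sum to 30, and the condition 'no summand exceeds 3' is violated.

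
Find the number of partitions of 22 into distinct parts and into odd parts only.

Listing the qualifying partitions of 22:
21 + 1
19 + 3
17 + 5
15 + 7
13 + 9
13 + 5 + 3 + 1
11 + 7 + 3 + 1
9 + 7 + 5 + 1
That's 8 in total.

8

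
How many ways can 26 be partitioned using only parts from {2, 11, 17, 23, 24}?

3

Listing the qualifying partitions of 26:
24 + 2
11 + 11 + 2 + 2
2 + 2 + 2 + 2 + 2 + 2 + 2 + 2 + 2 + 2 + 2 + 2 + 2
That's 3 in total.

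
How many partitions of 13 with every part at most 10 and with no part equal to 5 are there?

Direct enumeration gives 75 partitions.

75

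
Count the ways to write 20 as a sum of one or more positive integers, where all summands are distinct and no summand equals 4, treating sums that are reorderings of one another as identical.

A partial list (first 12 by largest part):
20
19, 1
18, 2
17, 3
17, 2, 1
16, 3, 1
15, 5
15, 3, 2
14, 6
14, 5, 1
14, 3, 2, 1
13, 7
…and 30 more, for 42 total.

42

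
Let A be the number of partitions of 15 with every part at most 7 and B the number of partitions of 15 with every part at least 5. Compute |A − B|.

Partitions of 15 with every part at most 7: 131.
Partitions of 15 with every part at least 5: 5.
|131 − 5| = 126.

126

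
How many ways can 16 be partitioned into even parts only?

22

They are:
16
2,14
4,12
2,2,12
6,10
2,4,10
2,2,2,10
8,8
2,6,8
4,4,8
2,2,4,8
2,2,2,2,8
4,6,6
2,2,6,6
2,4,4,6
2,2,2,4,6
2,2,2,2,2,6
4,4,4,4
2,2,4,4,4
2,2,2,2,4,4
2,2,2,2,2,2,4
2,2,2,2,2,2,2,2
Counting gives 22.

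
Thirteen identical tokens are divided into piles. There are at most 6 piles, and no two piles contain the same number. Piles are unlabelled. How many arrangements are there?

18

Listing the qualifying partitions of 13:
13
12 + 1
11 + 2
10 + 3
10 + 2 + 1
9 + 4
9 + 3 + 1
8 + 5
8 + 4 + 1
8 + 3 + 2
7 + 6
7 + 5 + 1
7 + 4 + 2
7 + 3 + 2 + 1
6 + 5 + 2
6 + 4 + 3
6 + 4 + 2 + 1
5 + 4 + 3 + 1
Counting gives 18.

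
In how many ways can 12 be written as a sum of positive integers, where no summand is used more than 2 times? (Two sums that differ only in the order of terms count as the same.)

A partial list (first 12 by largest part):
12
11 + 1
10 + 2
10 + 1 + 1
9 + 3
9 + 2 + 1
8 + 4
8 + 3 + 1
8 + 2 + 2
8 + 2 + 1 + 1
7 + 5
7 + 4 + 1
…and 24 more, for 36 total.

36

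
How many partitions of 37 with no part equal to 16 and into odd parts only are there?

760

There are 760 such partitions.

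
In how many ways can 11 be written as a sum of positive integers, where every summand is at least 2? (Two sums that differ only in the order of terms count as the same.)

14

The partitions of 11 that satisfy the conditions:
11
9+2
8+3
7+4
7+2+2
6+5
6+3+2
5+4+2
5+3+3
5+2+2+2
4+4+3
4+3+2+2
3+3+3+2
3+2+2+2+2
That's 14 in total.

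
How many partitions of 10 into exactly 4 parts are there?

Enumerating:
7, 1, 1, 1
6, 2, 1, 1
5, 3, 1, 1
5, 2, 2, 1
4, 4, 1, 1
4, 3, 2, 1
4, 2, 2, 2
3, 3, 3, 1
3, 3, 2, 2

9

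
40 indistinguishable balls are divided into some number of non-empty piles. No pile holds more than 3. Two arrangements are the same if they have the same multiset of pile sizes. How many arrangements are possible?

Enumerating by decreasing first part gives 154 partitions in all.

154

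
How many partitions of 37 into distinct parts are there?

Direct enumeration gives 760 partitions.

760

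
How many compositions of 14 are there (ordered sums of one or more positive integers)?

8192

The number of compositions of n is 2^(n−1); here 2^13 = 8192.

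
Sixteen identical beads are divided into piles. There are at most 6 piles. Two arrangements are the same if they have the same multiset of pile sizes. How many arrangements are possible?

Enumerating by decreasing first part gives 136 partitions in all.

136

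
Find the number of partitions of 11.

There are too many to list fully; the first 12 (by largest part) are:
11
10+1
9+2
9+1+1
8+3
8+2+1
8+1+1+1
7+4
7+3+1
7+2+2
7+2+1+1
7+1+1+1+1
…and 44 more, for 56 total.

56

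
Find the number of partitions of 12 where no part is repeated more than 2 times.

There are too many to list fully; the first 12 (by largest part) are:
12
11,1
10,2
10,1,1
9,3
9,2,1
8,4
8,3,1
8,2,2
8,2,1,1
7,5
7,4,1
…and 24 more, for 36 total.

36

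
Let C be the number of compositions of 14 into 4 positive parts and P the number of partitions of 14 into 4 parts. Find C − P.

Ordered (compositions into 4 parts): C(13,3) = 286.
Partitions of 14 into exactly 4 parts: 23.
Difference: 286 − 23 = 263.

263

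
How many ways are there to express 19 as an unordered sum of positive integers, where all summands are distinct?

54

A partial list (first 12 by largest part):
19
1 + 18
2 + 17
3 + 16
1 + 2 + 16
4 + 15
1 + 3 + 15
5 + 14
1 + 4 + 14
2 + 3 + 14
6 + 13
1 + 5 + 13
…and 42 more, for 54 total.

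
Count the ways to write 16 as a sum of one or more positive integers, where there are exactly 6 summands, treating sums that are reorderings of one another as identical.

35

There are too many to list fully; the first 12 (by largest part) are:
11,1,1,1,1,1
10,2,1,1,1,1
9,3,1,1,1,1
9,2,2,1,1,1
8,4,1,1,1,1
8,3,2,1,1,1
8,2,2,2,1,1
7,5,1,1,1,1
7,4,2,1,1,1
7,3,3,1,1,1
7,3,2,2,1,1
7,2,2,2,2,1
…and 23 more, for 35 total.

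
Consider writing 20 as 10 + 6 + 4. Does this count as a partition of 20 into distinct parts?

Yes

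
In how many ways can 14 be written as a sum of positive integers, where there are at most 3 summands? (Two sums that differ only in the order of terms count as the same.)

Listing the qualifying partitions of 14:
14
13, 1
12, 2
12, 1, 1
11, 3
11, 2, 1
10, 4
10, 3, 1
10, 2, 2
9, 5
9, 4, 1
9, 3, 2
8, 6
8, 5, 1
8, 4, 2
8, 3, 3
7, 7
7, 6, 1
7, 5, 2
7, 4, 3
6, 6, 2
6, 5, 3
6, 4, 4
5, 5, 4
That's 24 in total.

24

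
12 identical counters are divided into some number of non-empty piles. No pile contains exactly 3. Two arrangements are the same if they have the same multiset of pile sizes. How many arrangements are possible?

47

A partial list (first 12 by largest part):
12
11 + 1
10 + 2
10 + 1 + 1
9 + 2 + 1
9 + 1 + 1 + 1
8 + 4
8 + 2 + 2
8 + 2 + 1 + 1
8 + 1 + 1 + 1 + 1
7 + 5
7 + 4 + 1
…and 35 more, for 47 total.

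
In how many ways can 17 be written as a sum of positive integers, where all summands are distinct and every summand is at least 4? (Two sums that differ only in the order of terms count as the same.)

8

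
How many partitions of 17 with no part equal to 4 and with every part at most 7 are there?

Counting exhaustively, 119 partitions satisfy the conditions.

119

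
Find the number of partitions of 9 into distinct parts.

8

Enumerating:
9
8 + 1
7 + 2
6 + 3
6 + 2 + 1
5 + 4
5 + 3 + 1
4 + 3 + 2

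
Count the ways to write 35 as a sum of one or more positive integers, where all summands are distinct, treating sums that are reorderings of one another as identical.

585

There are 585 such partitions.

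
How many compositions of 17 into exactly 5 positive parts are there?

1820

Place 4 bars in the 16 internal gaps of a row of 17 dots: C(16,4) = 1820.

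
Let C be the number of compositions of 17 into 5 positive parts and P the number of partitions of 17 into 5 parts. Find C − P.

Compositions: C(16,4) = 1820.
Partitions of 17 into exactly 5 parts: 47.
Difference: 1820 − 47 = 1773.

1773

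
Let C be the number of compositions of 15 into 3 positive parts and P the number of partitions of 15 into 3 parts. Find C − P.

72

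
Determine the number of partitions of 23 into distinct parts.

Direct enumeration gives 104 partitions.

104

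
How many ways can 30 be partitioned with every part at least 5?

A partial list (first 12 by largest part):
30
25 + 5
24 + 6
23 + 7
22 + 8
21 + 9
20 + 10
20 + 5 + 5
19 + 11
19 + 6 + 5
18 + 12
18 + 7 + 5
…and 58 more, for 70 total.

70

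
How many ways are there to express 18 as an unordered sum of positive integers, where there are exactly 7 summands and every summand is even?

2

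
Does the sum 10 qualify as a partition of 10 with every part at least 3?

Yes

The parts sum to 10, and the condition 'every summand is at least 3' holds.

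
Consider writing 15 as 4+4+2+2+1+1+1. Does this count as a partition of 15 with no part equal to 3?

The parts sum to 15, and the condition 'no summand equals 3' holds.

Yes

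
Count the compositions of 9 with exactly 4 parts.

A composition of 9 into 4 positive parts is chosen by placing 3 dividers among the 8 gaps between 9 units: C(8,3) = 56.

56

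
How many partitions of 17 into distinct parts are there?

38

A partial list (first 12 by largest part):
17
1,16
2,15
3,14
1,2,14
4,13
1,3,13
5,12
1,4,12
2,3,12
6,11
1,5,11
…and 26 more, for 38 total.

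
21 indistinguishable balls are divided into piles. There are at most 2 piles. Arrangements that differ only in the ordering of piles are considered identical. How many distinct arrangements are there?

Enumerating:
21
1,20
2,19
3,18
4,17
5,16
6,15
7,14
8,13
9,12
10,11

11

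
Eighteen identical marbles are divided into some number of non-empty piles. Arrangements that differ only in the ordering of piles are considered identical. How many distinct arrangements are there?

385

Counting exhaustively, 385 partitions satisfy the conditions.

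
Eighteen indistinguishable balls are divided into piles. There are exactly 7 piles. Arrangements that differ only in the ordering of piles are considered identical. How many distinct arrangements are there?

49

There are too many to list fully; the first 12 (by largest part) are:
12,1,1,1,1,1,1
11,2,1,1,1,1,1
10,3,1,1,1,1,1
10,2,2,1,1,1,1
9,4,1,1,1,1,1
9,3,2,1,1,1,1
9,2,2,2,1,1,1
8,5,1,1,1,1,1
8,4,2,1,1,1,1
8,3,3,1,1,1,1
8,3,2,2,1,1,1
8,2,2,2,2,1,1
…and 37 more, for 49 total.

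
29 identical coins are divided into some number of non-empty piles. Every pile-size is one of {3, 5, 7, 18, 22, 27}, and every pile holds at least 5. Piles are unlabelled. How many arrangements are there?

Listing the qualifying partitions of 29:
22+7
7+7+5+5+5
Counting gives 2.

2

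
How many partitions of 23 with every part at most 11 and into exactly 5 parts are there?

Systematic enumeration (by largest part, then next-largest, …) yields 103.

103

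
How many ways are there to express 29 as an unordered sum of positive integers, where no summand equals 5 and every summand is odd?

134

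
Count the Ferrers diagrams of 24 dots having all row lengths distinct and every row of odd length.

11

Listing the qualifying partitions of 24:
1+23
3+21
5+19
7+17
9+15
1+3+5+15
11+13
1+3+7+13
1+3+9+11
1+5+7+11
3+5+7+9
Counting gives 11.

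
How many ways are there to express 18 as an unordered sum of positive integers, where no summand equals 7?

There are 329 such partitions.

329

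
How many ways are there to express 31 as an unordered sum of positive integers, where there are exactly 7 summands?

A full systematic count gives 733.

733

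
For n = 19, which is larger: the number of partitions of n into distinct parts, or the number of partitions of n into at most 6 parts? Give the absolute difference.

181

Partitions of 19 into distinct parts: 54.
Partitions of 19 into at most 6 parts: 235.
|54 − 235| = 181.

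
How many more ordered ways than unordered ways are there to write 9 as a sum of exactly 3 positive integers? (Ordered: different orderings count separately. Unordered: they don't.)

Ordered (compositions into 3 parts): C(8,2) = 28.
Unordered (partitions into 3 parts): 7.
Difference: 28 − 7 = 21.

21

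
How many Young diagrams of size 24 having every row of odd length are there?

122

Systematic enumeration (by largest part, then next-largest, …) yields 122.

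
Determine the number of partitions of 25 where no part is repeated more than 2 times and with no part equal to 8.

A full systematic count gives 406.

406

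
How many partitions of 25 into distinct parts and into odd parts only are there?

They are:
25
1,3,21
1,5,19
1,7,17
3,5,17
1,9,15
3,7,15
1,11,13
3,9,13
5,7,13
5,9,11
1,3,5,7,9

12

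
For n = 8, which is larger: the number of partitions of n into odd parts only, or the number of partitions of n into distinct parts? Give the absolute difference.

0

Partitions of 8 into odd parts only: 6.
Partitions of 8 into distinct parts: 6.
|6 − 6| = 0.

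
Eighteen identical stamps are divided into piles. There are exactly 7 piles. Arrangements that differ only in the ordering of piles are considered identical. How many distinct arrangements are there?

There are too many to list fully; the first 12 (by largest part) are:
12+1+1+1+1+1+1
11+2+1+1+1+1+1
10+3+1+1+1+1+1
10+2+2+1+1+1+1
9+4+1+1+1+1+1
9+3+2+1+1+1+1
9+2+2+2+1+1+1
8+5+1+1+1+1+1
8+4+2+1+1+1+1
8+3+3+1+1+1+1
8+3+2+2+1+1+1
8+2+2+2+2+1+1
…and 37 more, for 49 total.

49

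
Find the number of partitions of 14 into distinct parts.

22

Listing the qualifying partitions of 14:
14
13,1
12,2
11,3
11,2,1
10,4
10,3,1
9,5
9,4,1
9,3,2
8,6
8,5,1
8,4,2
8,3,2,1
7,6,1
7,5,2
7,4,3
7,4,2,1
6,5,3
6,5,2,1
6,4,3,1
5,4,3,2
That's 22 in total.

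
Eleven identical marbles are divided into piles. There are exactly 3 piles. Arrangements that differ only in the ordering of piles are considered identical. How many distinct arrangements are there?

10

Listing the qualifying partitions of 11:
1 + 1 + 9
1 + 2 + 8
1 + 3 + 7
2 + 2 + 7
1 + 4 + 6
2 + 3 + 6
1 + 5 + 5
2 + 4 + 5
3 + 3 + 5
3 + 4 + 4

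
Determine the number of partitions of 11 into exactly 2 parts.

5

The partitions of 11 that satisfy the conditions:
10+1
9+2
8+3
7+4
6+5
Counting gives 5.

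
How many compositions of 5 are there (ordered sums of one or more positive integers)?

16

There are 4 gaps and each independently is a cut or not, giving 2^4 = 16.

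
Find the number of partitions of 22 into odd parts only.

89

Systematic enumeration (by largest part, then next-largest, …) yields 89.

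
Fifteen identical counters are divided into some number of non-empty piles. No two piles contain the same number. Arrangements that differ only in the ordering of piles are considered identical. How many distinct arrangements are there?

27

A partial list (first 12 by largest part):
15
14, 1
13, 2
12, 3
12, 2, 1
11, 4
11, 3, 1
10, 5
10, 4, 1
10, 3, 2
9, 6
9, 5, 1
…and 15 more, for 27 total.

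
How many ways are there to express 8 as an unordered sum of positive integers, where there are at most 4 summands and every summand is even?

5

Enumerating:
8
6, 2
4, 4
4, 2, 2
2, 2, 2, 2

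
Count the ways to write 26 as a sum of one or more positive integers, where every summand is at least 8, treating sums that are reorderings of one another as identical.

They are:
26
18,8
17,9
16,10
15,11
14,12
13,13
10,8,8
9,9,8
That's 9 in total.

9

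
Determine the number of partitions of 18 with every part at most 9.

318

Direct enumeration gives 318 partitions.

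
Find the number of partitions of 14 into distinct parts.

Listing the qualifying partitions of 14:
14
13 + 1
12 + 2
11 + 3
11 + 2 + 1
10 + 4
10 + 3 + 1
9 + 5
9 + 4 + 1
9 + 3 + 2
8 + 6
8 + 5 + 1
8 + 4 + 2
8 + 3 + 2 + 1
7 + 6 + 1
7 + 5 + 2
7 + 4 + 3
7 + 4 + 2 + 1
6 + 5 + 3
6 + 5 + 2 + 1
6 + 4 + 3 + 1
5 + 4 + 3 + 2
That's 22 in total.

22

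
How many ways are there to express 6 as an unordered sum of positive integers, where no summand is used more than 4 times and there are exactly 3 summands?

3

Listing the qualifying partitions of 6:
1, 1, 4
1, 2, 3
2, 2, 2
Counting gives 3.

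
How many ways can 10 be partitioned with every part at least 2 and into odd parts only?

Listing the qualifying partitions of 10:
3,7
5,5
That's 2 in total.

2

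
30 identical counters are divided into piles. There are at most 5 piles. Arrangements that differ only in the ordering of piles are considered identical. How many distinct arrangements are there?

674

There are 674 such partitions.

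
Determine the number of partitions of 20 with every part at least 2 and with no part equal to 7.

113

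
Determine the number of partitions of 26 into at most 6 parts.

709

Enumerating by decreasing first part gives 709 partitions in all.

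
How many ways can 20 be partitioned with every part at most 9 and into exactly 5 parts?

57

There are too many to list fully; the first 12 (by largest part) are:
9, 8, 1, 1, 1
9, 7, 2, 1, 1
9, 6, 3, 1, 1
9, 6, 2, 2, 1
9, 5, 4, 1, 1
9, 5, 3, 2, 1
9, 5, 2, 2, 2
9, 4, 4, 2, 1
9, 4, 3, 3, 1
9, 4, 3, 2, 2
9, 3, 3, 3, 2
8, 8, 2, 1, 1
…and 45 more, for 57 total.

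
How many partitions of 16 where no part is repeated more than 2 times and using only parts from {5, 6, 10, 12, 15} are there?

Enumerating:
10, 6
6, 5, 5

2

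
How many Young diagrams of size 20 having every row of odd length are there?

64

There are too many to list fully; the first 12 (by largest part) are:
19 + 1
17 + 3
17 + 1 + 1 + 1
15 + 5
15 + 3 + 1 + 1
15 + 1 + 1 + 1 + 1 + 1
13 + 7
13 + 5 + 1 + 1
13 + 3 + 3 + 1
13 + 3 + 1 + 1 + 1 + 1
13 + 1 + 1 + 1 + 1 + 1 + 1 + 1
11 + 9
…and 52 more, for 64 total.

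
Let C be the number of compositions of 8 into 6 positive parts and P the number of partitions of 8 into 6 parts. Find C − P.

Ordered (compositions into 6 parts): C(7,5) = 21.
Partitions of 8 into exactly 6 parts: 2.
Difference: 21 − 2 = 19.

19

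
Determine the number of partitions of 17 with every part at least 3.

25

Listing the qualifying partitions of 17:
17
14 + 3
13 + 4
12 + 5
11 + 6
11 + 3 + 3
10 + 7
10 + 4 + 3
9 + 8
9 + 5 + 3
9 + 4 + 4
8 + 6 + 3
8 + 5 + 4
8 + 3 + 3 + 3
7 + 7 + 3
7 + 6 + 4
7 + 5 + 5
7 + 4 + 3 + 3
6 + 6 + 5
6 + 5 + 3 + 3
6 + 4 + 4 + 3
5 + 5 + 4 + 3
5 + 4 + 4 + 4
5 + 3 + 3 + 3 + 3
4 + 4 + 3 + 3 + 3
That's 25 in total.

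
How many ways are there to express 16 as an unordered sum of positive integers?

231

Systematic enumeration (by largest part, then next-largest, …) yields 231.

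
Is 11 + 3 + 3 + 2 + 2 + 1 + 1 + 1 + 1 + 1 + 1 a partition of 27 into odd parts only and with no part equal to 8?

The parts sum to 27, and the condition 'every summand is odd' is violated.

No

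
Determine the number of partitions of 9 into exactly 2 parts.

The partitions of 9 that satisfy the conditions:
8 + 1
7 + 2
6 + 3
5 + 4

4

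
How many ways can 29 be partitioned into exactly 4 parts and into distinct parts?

Systematic enumeration (by largest part, then next-largest, …) yields 94.

94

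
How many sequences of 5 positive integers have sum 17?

1820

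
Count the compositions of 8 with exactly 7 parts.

7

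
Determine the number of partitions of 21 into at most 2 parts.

11

The partitions of 21 that satisfy the conditions:
21
1 + 20
2 + 19
3 + 18
4 + 17
5 + 16
6 + 15
7 + 14
8 + 13
9 + 12
10 + 11
That's 11 in total.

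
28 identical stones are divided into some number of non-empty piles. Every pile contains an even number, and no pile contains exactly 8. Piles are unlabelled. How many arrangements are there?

Counting exhaustively, 93 partitions satisfy the conditions.

93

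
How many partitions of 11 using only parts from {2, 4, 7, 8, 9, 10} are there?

Listing the qualifying partitions of 11:
9,2
7,4
7,2,2

3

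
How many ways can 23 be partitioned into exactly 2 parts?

11

They are:
22, 1
21, 2
20, 3
19, 4
18, 5
17, 6
16, 7
15, 8
14, 9
13, 10
12, 11
Counting gives 11.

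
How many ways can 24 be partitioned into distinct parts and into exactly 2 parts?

Enumerating:
1, 23
2, 22
3, 21
4, 20
5, 19
6, 18
7, 17
8, 16
9, 15
10, 14
11, 13
That's 11 in total.

11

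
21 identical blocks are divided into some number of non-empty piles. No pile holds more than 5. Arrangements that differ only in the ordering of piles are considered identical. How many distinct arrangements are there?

There are 221 such partitions.

221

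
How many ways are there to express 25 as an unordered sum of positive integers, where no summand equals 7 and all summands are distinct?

Counting exhaustively, 106 partitions satisfy the conditions.

106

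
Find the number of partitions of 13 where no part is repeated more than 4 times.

76

A full systematic count gives 76.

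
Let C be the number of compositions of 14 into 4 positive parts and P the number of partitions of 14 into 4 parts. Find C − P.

263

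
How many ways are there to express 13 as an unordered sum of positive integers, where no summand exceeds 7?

82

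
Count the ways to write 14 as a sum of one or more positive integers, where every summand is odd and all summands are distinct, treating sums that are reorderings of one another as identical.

They are:
13,1
11,3
9,5

3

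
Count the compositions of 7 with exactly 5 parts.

Place 4 bars in the 6 internal gaps of a row of 7 dots: C(6,4) = 15.

15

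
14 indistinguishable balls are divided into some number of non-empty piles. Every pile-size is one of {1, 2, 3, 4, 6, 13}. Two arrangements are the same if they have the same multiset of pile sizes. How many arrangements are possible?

There are too many to list fully; the first 12 (by largest part) are:
13,1
6,6,2
6,6,1,1
6,4,4
6,4,3,1
6,4,2,2
6,4,2,1,1
6,4,1,1,1,1
6,3,3,2
6,3,3,1,1
6,3,2,2,1
6,3,2,1,1,1
…and 53 more, for 65 total.

65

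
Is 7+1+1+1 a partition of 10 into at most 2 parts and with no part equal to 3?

No

The parts sum to 10, and the condition 'there are at most 2 summands' is violated.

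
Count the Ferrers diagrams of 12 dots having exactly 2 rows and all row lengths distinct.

Listing the qualifying partitions of 12:
11, 1
10, 2
9, 3
8, 4
7, 5

5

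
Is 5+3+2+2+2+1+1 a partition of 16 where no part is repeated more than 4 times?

Yes

The parts sum to 16, and the condition 'no summand is used more than 4 times' holds.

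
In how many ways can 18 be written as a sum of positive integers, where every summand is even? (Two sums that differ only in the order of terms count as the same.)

30

There are too many to list fully; the first 12 (by largest part) are:
18
2,16
4,14
2,2,14
6,12
2,4,12
2,2,2,12
8,10
2,6,10
4,4,10
2,2,4,10
2,2,2,2,10
…and 18 more, for 30 total.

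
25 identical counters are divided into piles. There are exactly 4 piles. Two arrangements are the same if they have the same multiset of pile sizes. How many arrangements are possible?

120

Enumerating by decreasing first part gives 120 partitions in all.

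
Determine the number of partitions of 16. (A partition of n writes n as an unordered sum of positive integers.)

231

There are 231 such partitions.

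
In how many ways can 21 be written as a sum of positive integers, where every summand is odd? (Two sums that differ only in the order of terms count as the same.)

76

There are 76 such partitions.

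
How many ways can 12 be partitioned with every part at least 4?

5

Enumerating:
12
8,4
7,5
6,6
4,4,4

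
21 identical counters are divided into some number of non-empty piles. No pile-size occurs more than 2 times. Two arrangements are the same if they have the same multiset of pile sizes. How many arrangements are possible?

Enumerating by decreasing first part gives 243 partitions in all.

243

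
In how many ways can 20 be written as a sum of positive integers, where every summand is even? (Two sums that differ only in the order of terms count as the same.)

42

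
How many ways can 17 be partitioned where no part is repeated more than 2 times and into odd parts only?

12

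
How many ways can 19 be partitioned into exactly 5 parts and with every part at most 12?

A partial list (first 12 by largest part):
1+1+1+4+12
1+1+2+3+12
1+2+2+2+12
1+1+1+5+11
1+1+2+4+11
1+1+3+3+11
1+2+2+3+11
2+2+2+2+11
1+1+1+6+10
1+1+2+5+10
1+1+3+4+10
1+2+2+4+10
…and 54 more, for 66 total.

66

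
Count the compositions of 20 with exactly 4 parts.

969

Place 3 bars in the 19 internal gaps of a row of 20 dots: C(19,3) = 969.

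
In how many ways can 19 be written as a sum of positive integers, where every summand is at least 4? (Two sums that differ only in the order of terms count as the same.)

18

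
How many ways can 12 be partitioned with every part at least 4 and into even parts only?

4

The partitions of 12 that satisfy the conditions:
12
8, 4
6, 6
4, 4, 4
That's 4 in total.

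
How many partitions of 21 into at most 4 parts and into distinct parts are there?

A partial list (first 12 by largest part):
21
20, 1
19, 2
18, 3
18, 2, 1
17, 4
17, 3, 1
16, 5
16, 4, 1
16, 3, 2
15, 6
15, 5, 1
…and 53 more, for 65 total.

65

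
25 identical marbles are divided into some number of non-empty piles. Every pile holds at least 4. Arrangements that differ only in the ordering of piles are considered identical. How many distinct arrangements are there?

57

A partial list (first 12 by largest part):
25
4+21
5+20
6+19
7+18
8+17
4+4+17
9+16
4+5+16
10+15
4+6+15
5+5+15
…and 45 more, for 57 total.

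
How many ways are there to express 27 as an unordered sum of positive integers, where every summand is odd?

192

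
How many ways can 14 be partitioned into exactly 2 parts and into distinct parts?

The partitions of 14 that satisfy the conditions:
13 + 1
12 + 2
11 + 3
10 + 4
9 + 5
8 + 6
Counting gives 6.

6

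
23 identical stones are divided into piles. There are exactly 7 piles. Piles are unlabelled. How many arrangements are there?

164

A full systematic count gives 164.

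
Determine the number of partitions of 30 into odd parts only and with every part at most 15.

247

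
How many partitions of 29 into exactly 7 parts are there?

522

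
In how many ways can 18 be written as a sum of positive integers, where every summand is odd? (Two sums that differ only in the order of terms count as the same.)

There are too many to list fully; the first 12 (by largest part) are:
17 + 1
15 + 3
15 + 1 + 1 + 1
13 + 5
13 + 3 + 1 + 1
13 + 1 + 1 + 1 + 1 + 1
11 + 7
11 + 5 + 1 + 1
11 + 3 + 3 + 1
11 + 3 + 1 + 1 + 1 + 1
11 + 1 + 1 + 1 + 1 + 1 + 1 + 1
9 + 9
…and 34 more, for 46 total.

46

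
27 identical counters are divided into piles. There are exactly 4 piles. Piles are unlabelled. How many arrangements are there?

Enumerating by decreasing first part gives 150 partitions in all.

150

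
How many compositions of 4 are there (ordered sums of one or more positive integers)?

8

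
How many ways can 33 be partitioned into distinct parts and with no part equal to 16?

Counting exhaustively, 411 partitions satisfy the conditions.

411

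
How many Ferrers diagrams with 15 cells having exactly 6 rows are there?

26

A partial list (first 12 by largest part):
10 + 1 + 1 + 1 + 1 + 1
9 + 2 + 1 + 1 + 1 + 1
8 + 3 + 1 + 1 + 1 + 1
8 + 2 + 2 + 1 + 1 + 1
7 + 4 + 1 + 1 + 1 + 1
7 + 3 + 2 + 1 + 1 + 1
7 + 2 + 2 + 2 + 1 + 1
6 + 5 + 1 + 1 + 1 + 1
6 + 4 + 2 + 1 + 1 + 1
6 + 3 + 3 + 1 + 1 + 1
6 + 3 + 2 + 2 + 1 + 1
6 + 2 + 2 + 2 + 2 + 1
…and 14 more, for 26 total.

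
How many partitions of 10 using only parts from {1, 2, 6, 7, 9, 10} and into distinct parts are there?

Enumerating:
10
9 + 1
7 + 2 + 1
Counting gives 3.

3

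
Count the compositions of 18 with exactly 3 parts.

136

A composition of 18 into 3 positive parts is chosen by placing 2 dividers among the 17 gaps between 18 units: C(17,2) = 136.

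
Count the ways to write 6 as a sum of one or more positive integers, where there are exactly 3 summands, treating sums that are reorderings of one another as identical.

3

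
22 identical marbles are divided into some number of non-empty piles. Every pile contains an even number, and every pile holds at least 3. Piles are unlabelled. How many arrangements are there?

Enumerating:
22
18,4
16,6
14,8
14,4,4
12,10
12,6,4
10,8,4
10,6,6
10,4,4,4
8,8,6
8,6,4,4
6,6,6,4
6,4,4,4,4
That's 14 in total.

14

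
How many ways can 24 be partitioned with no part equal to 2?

573

Systematic enumeration (by largest part, then next-largest, …) yields 573.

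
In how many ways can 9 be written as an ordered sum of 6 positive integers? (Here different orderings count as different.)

56

By stars and bars with positive parts, the count is C(8,5) = 56.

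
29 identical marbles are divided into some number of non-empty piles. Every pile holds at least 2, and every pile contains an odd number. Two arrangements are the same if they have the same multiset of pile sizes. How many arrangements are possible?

34

A partial list (first 12 by largest part):
29
3 + 3 + 23
3 + 5 + 21
3 + 7 + 19
5 + 5 + 19
3 + 9 + 17
5 + 7 + 17
3 + 3 + 3 + 3 + 17
3 + 11 + 15
5 + 9 + 15
7 + 7 + 15
3 + 3 + 3 + 5 + 15
…and 22 more, for 34 total.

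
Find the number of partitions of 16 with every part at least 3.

21

They are:
16
3+13
4+12
5+11
6+10
3+3+10
7+9
3+4+9
8+8
3+5+8
4+4+8
3+6+7
4+5+7
3+3+3+7
4+6+6
5+5+6
3+3+4+6
3+3+5+5
3+4+4+5
4+4+4+4
3+3+3+3+4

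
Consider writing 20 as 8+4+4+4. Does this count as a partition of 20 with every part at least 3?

The parts sum to 20, and the condition 'every summand is at least 3' holds.

Yes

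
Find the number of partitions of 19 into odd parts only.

54

There are too many to list fully; the first 12 (by largest part) are:
19
17 + 1 + 1
15 + 3 + 1
15 + 1 + 1 + 1 + 1
13 + 5 + 1
13 + 3 + 3
13 + 3 + 1 + 1 + 1
13 + 1 + 1 + 1 + 1 + 1 + 1
11 + 7 + 1
11 + 5 + 3
11 + 5 + 1 + 1 + 1
11 + 3 + 3 + 1 + 1
…and 42 more, for 54 total.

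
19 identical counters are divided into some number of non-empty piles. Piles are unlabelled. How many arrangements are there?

490

Counting exhaustively, 490 partitions satisfy the conditions.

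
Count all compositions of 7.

There are 6 gaps and each independently is a cut or not, giving 2^6 = 64.

64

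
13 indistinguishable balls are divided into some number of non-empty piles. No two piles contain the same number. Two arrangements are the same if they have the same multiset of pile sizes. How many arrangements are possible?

18

Enumerating:
13
1 + 12
2 + 11
3 + 10
1 + 2 + 10
4 + 9
1 + 3 + 9
5 + 8
1 + 4 + 8
2 + 3 + 8
6 + 7
1 + 5 + 7
2 + 4 + 7
1 + 2 + 3 + 7
2 + 5 + 6
3 + 4 + 6
1 + 2 + 4 + 6
1 + 3 + 4 + 5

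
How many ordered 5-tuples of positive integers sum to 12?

330

Place 4 bars in the 11 internal gaps of a row of 12 dots: C(11,4) = 330.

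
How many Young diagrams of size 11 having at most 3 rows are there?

16

The partitions of 11 that satisfy the conditions:
11
1,10
2,9
1,1,9
3,8
1,2,8
4,7
1,3,7
2,2,7
5,6
1,4,6
2,3,6
1,5,5
2,4,5
3,3,5
3,4,4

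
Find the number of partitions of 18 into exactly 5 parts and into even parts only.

5

Enumerating:
10 + 2 + 2 + 2 + 2
8 + 4 + 2 + 2 + 2
6 + 6 + 2 + 2 + 2
6 + 4 + 4 + 2 + 2
4 + 4 + 4 + 4 + 2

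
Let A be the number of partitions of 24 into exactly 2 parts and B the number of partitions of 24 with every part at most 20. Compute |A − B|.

1556

Partitions of 24 into exactly 2 parts: 12.
Partitions of 24 with every part at most 20: 1568.
|12 − 1568| = 1556.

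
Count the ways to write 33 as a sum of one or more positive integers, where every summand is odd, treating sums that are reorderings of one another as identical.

Direct enumeration gives 448 partitions.

448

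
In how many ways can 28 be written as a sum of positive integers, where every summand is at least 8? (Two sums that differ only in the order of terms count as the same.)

Enumerating:
28
20,8
19,9
18,10
17,11
16,12
15,13
14,14
12,8,8
11,9,8
10,10,8
10,9,9

12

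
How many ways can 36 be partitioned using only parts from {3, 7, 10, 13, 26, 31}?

They are:
26+10
26+7+3
13+13+10
13+13+7+3
13+10+10+3
13+10+7+3+3
13+7+7+3+3+3
10+10+10+3+3
10+10+7+3+3+3
10+7+7+3+3+3+3
7+7+7+3+3+3+3+3
3+3+3+3+3+3+3+3+3+3+3+3

12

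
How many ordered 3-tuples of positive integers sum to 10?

A composition of 10 into 3 positive parts is chosen by placing 2 dividers among the 9 gaps between 10 units: C(9,2) = 36.

36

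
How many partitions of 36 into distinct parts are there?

668

Direct enumeration gives 668 partitions.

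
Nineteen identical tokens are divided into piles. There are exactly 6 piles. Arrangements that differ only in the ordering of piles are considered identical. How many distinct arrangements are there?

71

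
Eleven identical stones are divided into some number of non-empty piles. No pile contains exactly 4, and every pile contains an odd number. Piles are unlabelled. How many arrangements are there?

The partitions of 11 that satisfy the conditions:
11
9+1+1
7+3+1
7+1+1+1+1
5+5+1
5+3+3
5+3+1+1+1
5+1+1+1+1+1+1
3+3+3+1+1
3+3+1+1+1+1+1
3+1+1+1+1+1+1+1+1
1+1+1+1+1+1+1+1+1+1+1
Counting gives 12.

12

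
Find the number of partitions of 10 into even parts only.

7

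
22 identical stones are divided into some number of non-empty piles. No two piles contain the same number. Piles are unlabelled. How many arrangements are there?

Enumerating by decreasing first part gives 89 partitions in all.

89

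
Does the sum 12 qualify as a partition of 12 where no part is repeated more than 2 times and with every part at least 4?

The parts sum to 12, and the condition 'no summand is used more than 2 times' holds; the condition 'every summand is at least 4' holds.

Yes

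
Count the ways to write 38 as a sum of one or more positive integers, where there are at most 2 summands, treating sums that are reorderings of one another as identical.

20

They are:
38
1+37
2+36
3+35
4+34
5+33
6+32
7+31
8+30
9+29
10+28
11+27
12+26
13+25
14+24
15+23
16+22
17+21
18+20
19+19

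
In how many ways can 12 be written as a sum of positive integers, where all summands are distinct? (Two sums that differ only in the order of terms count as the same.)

Enumerating:
12
1, 11
2, 10
3, 9
1, 2, 9
4, 8
1, 3, 8
5, 7
1, 4, 7
2, 3, 7
1, 5, 6
2, 4, 6
1, 2, 3, 6
3, 4, 5
1, 2, 4, 5
Counting gives 15.

15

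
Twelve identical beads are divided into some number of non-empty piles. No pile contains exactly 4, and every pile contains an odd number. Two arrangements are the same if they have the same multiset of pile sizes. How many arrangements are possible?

Listing the qualifying partitions of 12:
1, 11
3, 9
1, 1, 1, 9
5, 7
1, 1, 3, 7
1, 1, 1, 1, 1, 7
1, 1, 5, 5
1, 3, 3, 5
1, 1, 1, 1, 3, 5
1, 1, 1, 1, 1, 1, 1, 5
3, 3, 3, 3
1, 1, 1, 3, 3, 3
1, 1, 1, 1, 1, 1, 3, 3
1, 1, 1, 1, 1, 1, 1, 1, 1, 3
1, 1, 1, 1, 1, 1, 1, 1, 1, 1, 1, 1

15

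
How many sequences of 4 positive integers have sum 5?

4

By stars and bars with positive parts, the count is C(4,3) = 4.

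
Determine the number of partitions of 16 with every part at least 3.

21

The partitions of 16 that satisfy the conditions:
16
3,13
4,12
5,11
6,10
3,3,10
7,9
3,4,9
8,8
3,5,8
4,4,8
3,6,7
4,5,7
3,3,3,7
4,6,6
5,5,6
3,3,4,6
3,3,5,5
3,4,4,5
4,4,4,4
3,3,3,3,4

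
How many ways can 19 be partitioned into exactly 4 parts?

54

There are too many to list fully; the first 12 (by largest part) are:
1,1,1,16
1,1,2,15
1,1,3,14
1,2,2,14
1,1,4,13
1,2,3,13
2,2,2,13
1,1,5,12
1,2,4,12
1,3,3,12
2,2,3,12
1,1,6,11
…and 42 more, for 54 total.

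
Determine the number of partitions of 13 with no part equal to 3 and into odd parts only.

They are:
13
1+1+11
1+1+1+1+9
1+5+7
1+1+1+1+1+1+7
1+1+1+5+5
1+1+1+1+1+1+1+1+5
1+1+1+1+1+1+1+1+1+1+1+1+1
That's 8 in total.

8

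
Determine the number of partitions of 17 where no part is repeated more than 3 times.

166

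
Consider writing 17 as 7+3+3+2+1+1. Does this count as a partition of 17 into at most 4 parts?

No

The parts sum to 17, and the condition 'there are at most 4 summands' is violated.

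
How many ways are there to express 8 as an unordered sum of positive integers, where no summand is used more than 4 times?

The partitions of 8 that satisfy the conditions:
8
7 + 1
6 + 2
6 + 1 + 1
5 + 3
5 + 2 + 1
5 + 1 + 1 + 1
4 + 4
4 + 3 + 1
4 + 2 + 2
4 + 2 + 1 + 1
4 + 1 + 1 + 1 + 1
3 + 3 + 2
3 + 3 + 1 + 1
3 + 2 + 2 + 1
3 + 2 + 1 + 1 + 1
2 + 2 + 2 + 2
2 + 2 + 2 + 1 + 1
2 + 2 + 1 + 1 + 1 + 1

19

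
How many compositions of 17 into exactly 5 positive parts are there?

Equivalently, choose which 4 of the 16 gaps become plus signs: C(16,4) = 1820.

1820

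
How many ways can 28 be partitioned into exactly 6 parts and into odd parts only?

A partial list (first 12 by largest part):
1,1,1,1,1,23
1,1,1,1,3,21
1,1,1,1,5,19
1,1,1,3,3,19
1,1,1,1,7,17
1,1,1,3,5,17
1,1,3,3,3,17
1,1,1,1,9,15
1,1,1,3,7,15
1,1,1,5,5,15
1,1,3,3,5,15
1,3,3,3,3,15
…and 32 more, for 44 total.

44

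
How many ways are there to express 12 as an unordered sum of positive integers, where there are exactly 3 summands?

12

Listing the qualifying partitions of 12:
1,1,10
1,2,9
1,3,8
2,2,8
1,4,7
2,3,7
1,5,6
2,4,6
3,3,6
2,5,5
3,4,5
4,4,4
Counting gives 12.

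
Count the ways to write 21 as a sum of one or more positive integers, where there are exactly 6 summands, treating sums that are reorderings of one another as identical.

110

A full systematic count gives 110.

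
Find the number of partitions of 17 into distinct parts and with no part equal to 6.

29

There are too many to list fully; the first 12 (by largest part) are:
17
16,1
15,2
14,3
14,2,1
13,4
13,3,1
12,5
12,4,1
12,3,2
11,5,1
11,4,2
…and 17 more, for 29 total.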